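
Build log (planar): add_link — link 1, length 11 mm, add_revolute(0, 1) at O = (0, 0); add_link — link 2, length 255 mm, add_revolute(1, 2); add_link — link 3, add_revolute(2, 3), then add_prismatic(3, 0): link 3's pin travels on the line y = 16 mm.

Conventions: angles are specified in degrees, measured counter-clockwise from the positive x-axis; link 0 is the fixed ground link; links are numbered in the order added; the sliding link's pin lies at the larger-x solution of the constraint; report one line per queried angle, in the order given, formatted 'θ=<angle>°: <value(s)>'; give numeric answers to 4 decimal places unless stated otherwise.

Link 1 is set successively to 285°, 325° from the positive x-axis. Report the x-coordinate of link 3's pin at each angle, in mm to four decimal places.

geometry: r = 11 mm, L = 255 mm, e = 16 mm
θ=285°: crank pin P = (r cos θ, r sin θ) = (2.847009, -10.625184)
θ=285°: h = r sin θ − e = -10.625184 − 16 = -26.625184
θ=285°: x = r cos θ + √(L² − h²) = 2.847009 + 253.606190 = 256.453199
θ=325°: crank pin P = (r cos θ, r sin θ) = (9.010672, -6.309341)
θ=325°: h = r sin θ − e = -6.309341 − 16 = -22.309341
θ=325°: x = r cos θ + √(L² − h²) = 9.010672 + 254.022230 = 263.032902

θ=285°: 256.4532
θ=325°: 263.0329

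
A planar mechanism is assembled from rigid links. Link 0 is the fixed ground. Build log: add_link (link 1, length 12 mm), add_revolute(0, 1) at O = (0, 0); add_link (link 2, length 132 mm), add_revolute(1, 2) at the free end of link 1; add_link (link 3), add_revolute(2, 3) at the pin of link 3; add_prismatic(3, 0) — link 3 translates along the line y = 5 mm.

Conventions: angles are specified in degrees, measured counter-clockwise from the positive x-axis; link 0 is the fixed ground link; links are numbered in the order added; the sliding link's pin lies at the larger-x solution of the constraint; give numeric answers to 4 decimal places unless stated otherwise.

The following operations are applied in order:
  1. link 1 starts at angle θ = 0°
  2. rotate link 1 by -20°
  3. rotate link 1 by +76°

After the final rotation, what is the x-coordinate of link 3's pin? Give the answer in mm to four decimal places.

geometry: r = 12 mm, L = 132 mm, e = 5 mm; θ starts at 0°
rotate link 1 by -20°: θ ← 0° -20° = -20°
rotate link 1 by +76°: θ ← -20° +76° = 56°
crank pin P = (r cos θ, r sin θ) = (6.710315, 9.948451)
h = r sin θ − e = 9.948451 − 5 = 4.948451
x = r cos θ + √(L² − h²) = 6.710315 + 131.907213 = 138.617528

138.6175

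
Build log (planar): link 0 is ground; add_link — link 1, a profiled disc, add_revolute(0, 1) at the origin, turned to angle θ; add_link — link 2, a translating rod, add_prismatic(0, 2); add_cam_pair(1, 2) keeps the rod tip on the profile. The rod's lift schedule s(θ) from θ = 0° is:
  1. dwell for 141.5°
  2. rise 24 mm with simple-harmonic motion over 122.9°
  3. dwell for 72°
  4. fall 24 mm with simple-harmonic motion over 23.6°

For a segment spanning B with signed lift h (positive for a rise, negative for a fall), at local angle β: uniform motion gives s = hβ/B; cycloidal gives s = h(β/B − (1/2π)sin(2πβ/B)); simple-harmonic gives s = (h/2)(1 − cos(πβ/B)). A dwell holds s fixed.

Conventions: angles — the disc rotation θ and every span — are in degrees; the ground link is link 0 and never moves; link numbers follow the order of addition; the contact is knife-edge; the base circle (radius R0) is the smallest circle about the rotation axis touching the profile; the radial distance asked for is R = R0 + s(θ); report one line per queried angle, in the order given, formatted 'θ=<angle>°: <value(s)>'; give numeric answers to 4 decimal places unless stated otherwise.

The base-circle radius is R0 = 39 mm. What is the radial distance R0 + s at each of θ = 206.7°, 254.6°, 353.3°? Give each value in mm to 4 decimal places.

seg 1 [0°–141.5°] dwell: s stays 0.0000
seg 2 [141.5°–264.4°] simple-harmonic, h=24: θ=206.7° here. β=65.2, B=122.9. 24/2·(1 − cos(π·0.5305)) = 13.1485 → s = 13.1485
seg 2 [141.5°–264.4°] simple-harmonic, h=24: θ=254.6° here. β=113.1, B=122.9. 24/2·(1 − cos(π·0.9203)) = 23.6254 → s = 23.6254
seg 2 [141.5°–264.4°] simple-harmonic, h=24: full span → s += 24 → s = 24.0000
seg 3 [264.4°–336.4°] dwell: s stays 24.0000
seg 4 [336.4°–360°] simple-harmonic, h=-24: θ=353.3° here. β=16.9, B=23.6. -24/2·(1 − cos(π·0.7161)) = -19.5353 → s = 4.4647
θ=206.7°: R = R0 + s = 39 + 13.1485 = 52.1485
θ=254.6°: R = R0 + s = 39 + 23.6254 = 62.6254
θ=353.3°: R = R0 + s = 39 + 4.4647 = 43.4647

θ=206.7°: 52.1485
θ=254.6°: 62.6254
θ=353.3°: 43.4647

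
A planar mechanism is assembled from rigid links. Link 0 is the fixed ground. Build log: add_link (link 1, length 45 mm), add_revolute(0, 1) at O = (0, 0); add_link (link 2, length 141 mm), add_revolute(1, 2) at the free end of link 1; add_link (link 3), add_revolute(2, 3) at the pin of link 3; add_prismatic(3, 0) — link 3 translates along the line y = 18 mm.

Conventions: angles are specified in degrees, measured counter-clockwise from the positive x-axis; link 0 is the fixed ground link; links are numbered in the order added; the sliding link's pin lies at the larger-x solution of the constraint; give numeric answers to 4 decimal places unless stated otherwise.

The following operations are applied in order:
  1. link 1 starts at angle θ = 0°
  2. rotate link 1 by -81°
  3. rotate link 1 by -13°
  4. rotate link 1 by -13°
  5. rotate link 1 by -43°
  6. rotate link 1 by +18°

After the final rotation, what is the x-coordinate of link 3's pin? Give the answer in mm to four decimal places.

geometry: r = 45 mm, L = 141 mm, e = 18 mm; θ starts at 0°
rotate link 1 by -81°: θ ← 0° -81° = -81°
rotate link 1 by -13°: θ ← -81° -13° = -94°
rotate link 1 by -13°: θ ← -94° -13° = -107°
rotate link 1 by -43°: θ ← -107° -43° = -150°
rotate link 1 by +18°: θ ← -150° +18° = -132°
crank pin P = (r cos θ, r sin θ) = (-30.110877, -33.441517)
h = r sin θ − e = -33.441517 − 18 = -51.441517
x = r cos θ + √(L² − h²) = -30.110877 + 131.281264 = 101.170387

101.1704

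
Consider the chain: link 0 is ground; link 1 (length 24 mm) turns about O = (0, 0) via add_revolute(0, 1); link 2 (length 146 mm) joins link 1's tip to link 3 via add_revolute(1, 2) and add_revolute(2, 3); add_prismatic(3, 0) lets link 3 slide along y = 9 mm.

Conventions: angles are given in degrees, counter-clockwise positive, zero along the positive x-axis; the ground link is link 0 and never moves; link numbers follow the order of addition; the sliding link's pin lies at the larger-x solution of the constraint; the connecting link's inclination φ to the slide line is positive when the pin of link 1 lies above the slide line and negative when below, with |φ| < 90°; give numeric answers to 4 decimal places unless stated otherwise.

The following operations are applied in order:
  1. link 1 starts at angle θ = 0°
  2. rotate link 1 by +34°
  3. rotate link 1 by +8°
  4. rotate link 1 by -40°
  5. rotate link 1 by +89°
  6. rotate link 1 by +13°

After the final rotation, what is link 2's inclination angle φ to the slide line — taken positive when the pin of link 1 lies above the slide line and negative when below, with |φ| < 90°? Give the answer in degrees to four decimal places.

geometry: r = 24 mm, L = 146 mm, e = 9 mm; θ starts at 0°
rotate link 1 by +34°: θ ← 0° +34° = 34°
rotate link 1 by +8°: θ ← 34° +8° = 42°
rotate link 1 by -40°: θ ← 42° -40° = 2°
rotate link 1 by +89°: θ ← 2° +89° = 91°
rotate link 1 by +13°: θ ← 91° +13° = 104°
h = r sin θ − e = 23.287097 − 9 = 14.287097
sin φ = h / L = 14.287097 / 146 = 0.09785683
φ = arcsin(0.09785683) = 5.615771°

5.6158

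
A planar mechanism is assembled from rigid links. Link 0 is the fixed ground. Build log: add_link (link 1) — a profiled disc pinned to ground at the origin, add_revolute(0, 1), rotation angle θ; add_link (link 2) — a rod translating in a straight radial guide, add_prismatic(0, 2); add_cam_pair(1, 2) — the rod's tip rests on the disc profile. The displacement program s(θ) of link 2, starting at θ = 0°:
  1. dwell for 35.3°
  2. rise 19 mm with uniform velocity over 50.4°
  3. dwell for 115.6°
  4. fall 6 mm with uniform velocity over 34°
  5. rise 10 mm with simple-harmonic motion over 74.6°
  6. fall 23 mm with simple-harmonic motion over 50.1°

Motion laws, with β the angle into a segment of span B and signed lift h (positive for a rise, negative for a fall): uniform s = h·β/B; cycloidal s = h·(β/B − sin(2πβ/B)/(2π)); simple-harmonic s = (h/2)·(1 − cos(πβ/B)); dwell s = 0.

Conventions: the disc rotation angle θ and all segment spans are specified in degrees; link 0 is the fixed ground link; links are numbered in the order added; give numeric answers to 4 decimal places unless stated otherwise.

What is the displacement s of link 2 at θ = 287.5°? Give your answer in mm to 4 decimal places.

seg 1 [0°–35.3°] dwell: s stays 0.0000
seg 2 [35.3°–85.7°] uniform, h=19: full span → s += 19 → s = 19.0000
seg 3 [85.7°–201.3°] dwell: s stays 19.0000
seg 4 [201.3°–235.3°] uniform, h=-6: full span → s += -6 → s = 13.0000
seg 5 [235.3°–309.9°] simple-harmonic, h=10: θ=287.5° here. β=52.2, B=74.6. 10/2·(1 − cos(π·0.6997)) = 7.9355 → s = 20.9355

20.9355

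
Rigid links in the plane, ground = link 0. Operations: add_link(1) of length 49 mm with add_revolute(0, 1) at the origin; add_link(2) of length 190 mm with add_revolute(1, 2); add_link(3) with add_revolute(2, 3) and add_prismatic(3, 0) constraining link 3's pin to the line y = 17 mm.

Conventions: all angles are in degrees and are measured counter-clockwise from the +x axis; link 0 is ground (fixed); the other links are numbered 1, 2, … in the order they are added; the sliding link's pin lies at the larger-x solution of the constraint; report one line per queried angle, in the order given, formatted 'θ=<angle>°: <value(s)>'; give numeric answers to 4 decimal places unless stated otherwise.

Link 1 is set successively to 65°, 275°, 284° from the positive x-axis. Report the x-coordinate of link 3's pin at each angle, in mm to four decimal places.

geometry: r = 49 mm, L = 190 mm, e = 17 mm
θ=65°: crank pin P = (r cos θ, r sin θ) = (20.708295, 44.409082)
θ=65°: h = r sin θ − e = 44.409082 − 17 = 27.409082
θ=65°: x = r cos θ + √(L² − h²) = 20.708295 + 188.012612 = 208.720907
θ=275°: crank pin P = (r cos θ, r sin θ) = (4.270631, -48.813540)
θ=275°: h = r sin θ − e = -48.813540 − 17 = -65.813540
θ=275°: x = r cos θ + √(L² − h²) = 4.270631 + 178.237420 = 182.508051
θ=284°: crank pin P = (r cos θ, r sin θ) = (11.854173, -47.544491)
θ=284°: h = r sin θ − e = -47.544491 − 17 = -64.544491
θ=284°: x = r cos θ + √(L² − h²) = 11.854173 + 178.700892 = 190.555065

θ=65°: 208.7209
θ=275°: 182.5081
θ=284°: 190.5551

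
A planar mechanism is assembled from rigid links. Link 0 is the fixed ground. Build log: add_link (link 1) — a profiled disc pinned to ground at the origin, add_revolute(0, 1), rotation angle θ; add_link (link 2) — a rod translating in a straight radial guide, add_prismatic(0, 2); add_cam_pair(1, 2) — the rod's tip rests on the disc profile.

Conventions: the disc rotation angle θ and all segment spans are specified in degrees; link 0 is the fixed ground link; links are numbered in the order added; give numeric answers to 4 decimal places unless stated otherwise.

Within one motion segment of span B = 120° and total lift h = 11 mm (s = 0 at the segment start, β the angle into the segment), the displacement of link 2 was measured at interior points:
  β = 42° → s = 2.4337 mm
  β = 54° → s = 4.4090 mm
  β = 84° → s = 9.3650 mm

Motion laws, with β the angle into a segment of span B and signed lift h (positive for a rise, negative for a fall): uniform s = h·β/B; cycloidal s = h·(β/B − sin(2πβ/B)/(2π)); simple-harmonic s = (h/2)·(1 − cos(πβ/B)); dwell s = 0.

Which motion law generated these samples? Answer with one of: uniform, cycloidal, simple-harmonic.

candidates at β/B = r: uniform s = h·r (linear in β); cycloidal s = h·(r − sin(2πr)/(2π)); simple-harmonic s = (h/2)(1 − cos(πr))
β=42°: printed 2.4337 | uniform 3.8500, cycloidal 2.4337, simple-harmonic 3.0031
β=54°: printed 4.4090 | uniform 4.9500, cycloidal 4.4090, simple-harmonic 4.6396
β=84°: printed 9.3650 | uniform 7.7000, cycloidal 9.3650, simple-harmonic 8.7328
only one law matches every sample → cycloidal

cycloidal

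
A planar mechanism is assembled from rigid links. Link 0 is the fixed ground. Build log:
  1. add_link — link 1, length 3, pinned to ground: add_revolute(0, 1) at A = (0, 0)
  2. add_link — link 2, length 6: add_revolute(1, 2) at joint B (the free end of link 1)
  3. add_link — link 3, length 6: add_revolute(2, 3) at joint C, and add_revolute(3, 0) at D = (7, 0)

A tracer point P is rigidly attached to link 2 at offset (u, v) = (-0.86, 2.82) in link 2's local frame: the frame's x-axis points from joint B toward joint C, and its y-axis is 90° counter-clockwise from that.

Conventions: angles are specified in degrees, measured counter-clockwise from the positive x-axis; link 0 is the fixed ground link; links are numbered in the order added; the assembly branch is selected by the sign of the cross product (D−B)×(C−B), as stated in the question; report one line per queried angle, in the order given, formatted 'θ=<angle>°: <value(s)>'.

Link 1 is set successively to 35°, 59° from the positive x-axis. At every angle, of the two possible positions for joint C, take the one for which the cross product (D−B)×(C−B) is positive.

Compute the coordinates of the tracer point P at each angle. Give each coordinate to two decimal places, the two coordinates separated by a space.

A=(0,0), D=(7.00,0)
θ=35°: B = A + 3.00·(cos35°, sin35°) = (2.4575, 1.7207)
θ=35°: |BD| = 4.8575
θ=35°: circle(B,6.00) ∩ circle(D,6.00): a=2.4288, h=5.4864
θ=35°:   candidates: C₊=(6.6722,5.9910) cross=26.651; C₋=(2.7852,-4.2703) cross=-26.651
θ=35°:   branch + wants cross > 0 → take C=(6.6722,5.9910) (cross=26.651)
θ=35°: ex = (C−B)/|BC| = (0.7025,0.7117); ey = (-0.7117,0.7025)
θ=35°: P = B + -0.86·ex + 2.82·ey = (-0.1537,3.0896)
θ=59°: B = A + 3.00·(cos59°, sin59°) = (1.5451, 2.5715)
θ=59°: |BD| = 6.0306
θ=59°: circle(B,6.00) ∩ circle(D,6.00): a=3.0153, h=5.1873
θ=59°:   candidates: C₊=(6.4845,5.9778) cross=31.283; C₋=(2.0607,-3.4063) cross=-31.283
θ=59°:   branch + wants cross > 0 → take C=(6.4845,5.9778) (cross=31.283)
θ=59°: ex = (C−B)/|BC| = (0.8232,0.5677); ey = (-0.5677,0.8232)
θ=59°: P = B + -0.86·ex + 2.82·ey = (-0.7638,4.4048)

θ=35°: -0.15 3.09
θ=59°: -0.76 4.40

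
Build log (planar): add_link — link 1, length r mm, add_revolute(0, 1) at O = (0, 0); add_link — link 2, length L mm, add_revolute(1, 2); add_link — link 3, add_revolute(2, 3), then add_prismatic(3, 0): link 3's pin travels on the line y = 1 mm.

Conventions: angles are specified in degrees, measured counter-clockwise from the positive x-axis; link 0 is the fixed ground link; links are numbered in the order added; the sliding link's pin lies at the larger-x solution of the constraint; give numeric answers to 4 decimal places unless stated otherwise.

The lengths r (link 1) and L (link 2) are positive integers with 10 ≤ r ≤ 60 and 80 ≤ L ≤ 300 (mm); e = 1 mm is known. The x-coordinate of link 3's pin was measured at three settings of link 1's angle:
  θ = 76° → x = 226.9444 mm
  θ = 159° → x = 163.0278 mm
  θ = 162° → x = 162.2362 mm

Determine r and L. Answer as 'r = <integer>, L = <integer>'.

constraint per measurement: (x − r cos θ)² + (r sin θ − e)² = L²
subtracting the θ₁ and θ₂ equations cancels the r² and L² terms:
r = (x₁² − x₂²) / (2[(x₁cos θ₁ + e sin θ₁) − (x₂cos θ₂ + e sin θ₂)]) = 60.0000 → r = 60
L² = (x₁ − r cos θ₁)² + (r sin θ₁ − e)² = 48399.9869 → L = 220.0000 → L = 220
check at θ₃=162°: x = 162.2362 (printed 162.2362) ✓

r = 60, L = 220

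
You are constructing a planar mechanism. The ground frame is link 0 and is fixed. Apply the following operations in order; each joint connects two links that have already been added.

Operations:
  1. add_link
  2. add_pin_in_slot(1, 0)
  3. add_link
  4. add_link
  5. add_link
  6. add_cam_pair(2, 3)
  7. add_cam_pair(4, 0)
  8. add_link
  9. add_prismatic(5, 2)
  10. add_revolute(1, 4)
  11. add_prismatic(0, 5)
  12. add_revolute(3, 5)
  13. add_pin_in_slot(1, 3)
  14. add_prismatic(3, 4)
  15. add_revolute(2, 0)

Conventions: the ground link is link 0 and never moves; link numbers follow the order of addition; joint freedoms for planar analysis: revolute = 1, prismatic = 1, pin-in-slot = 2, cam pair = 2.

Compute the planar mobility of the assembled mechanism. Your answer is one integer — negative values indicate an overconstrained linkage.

L=1 J1=0 J2=0
add link → L=2 J1=0 J2=0
PS@1,0 dof=2 J2 → L=2 J1=0 J2=1
add link → L=3 J1=0 J2=1
add link → L=4 J1=0 J2=1
add link → L=5 J1=0 J2=1
C@2,3 dof=2 J2 → L=5 J1=0 J2=2
C@4,0 dof=2 J2 → L=5 J1=0 J2=3
add link → L=6 J1=0 J2=3
P@5,2 dof=1 J1 → L=6 J1=1 J2=3
R@1,4 dof=1 J1 → L=6 J1=2 J2=3
P@0,5 dof=1 J1 → L=6 J1=3 J2=3
R@3,5 dof=1 J1 → L=6 J1=4 J2=3
PS@1,3 dof=2 J2 → L=6 J1=4 J2=4
P@3,4 dof=1 J1 → L=6 J1=5 J2=4
R@2,0 dof=1 J1 → L=6 J1=6 J2=4
M=3(L−1)−2J1−J2=3·5−2·6−4=-1

M = -1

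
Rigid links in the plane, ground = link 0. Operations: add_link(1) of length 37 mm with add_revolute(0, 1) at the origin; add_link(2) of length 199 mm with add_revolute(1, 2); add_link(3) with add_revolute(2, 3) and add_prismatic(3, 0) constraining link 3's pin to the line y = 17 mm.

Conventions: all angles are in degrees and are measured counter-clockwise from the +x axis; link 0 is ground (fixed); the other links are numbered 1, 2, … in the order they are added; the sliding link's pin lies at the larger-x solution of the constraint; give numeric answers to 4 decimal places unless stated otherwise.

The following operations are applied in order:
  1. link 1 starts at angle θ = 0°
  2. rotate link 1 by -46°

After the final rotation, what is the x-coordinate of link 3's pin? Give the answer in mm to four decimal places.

geometry: r = 37 mm, L = 199 mm, e = 17 mm; θ starts at 0°
rotate link 1 by -46°: θ ← 0° -46° = -46°
crank pin P = (r cos θ, r sin θ) = (25.702360, -26.615573)
h = r sin θ − e = -26.615573 − 17 = -43.615573
x = r cos θ + √(L² − h²) = 25.702360 + 194.161484 = 219.863844

219.8638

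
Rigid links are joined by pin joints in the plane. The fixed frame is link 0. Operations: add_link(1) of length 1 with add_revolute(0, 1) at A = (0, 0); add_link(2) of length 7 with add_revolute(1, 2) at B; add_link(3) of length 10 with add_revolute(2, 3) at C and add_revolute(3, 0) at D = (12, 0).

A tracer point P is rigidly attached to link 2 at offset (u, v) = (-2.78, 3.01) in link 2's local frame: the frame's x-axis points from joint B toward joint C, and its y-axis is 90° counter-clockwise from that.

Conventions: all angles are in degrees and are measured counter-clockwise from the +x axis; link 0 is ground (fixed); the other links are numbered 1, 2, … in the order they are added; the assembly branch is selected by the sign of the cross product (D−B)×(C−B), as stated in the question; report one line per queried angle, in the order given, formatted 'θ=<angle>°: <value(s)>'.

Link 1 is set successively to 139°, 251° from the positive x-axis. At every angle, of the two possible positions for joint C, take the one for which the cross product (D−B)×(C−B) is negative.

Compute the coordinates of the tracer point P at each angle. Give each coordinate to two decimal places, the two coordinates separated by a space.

A=(0,0), D=(12.00,0)
θ=139°: B = A + 1.00·(cos139°, sin139°) = (-0.7547, 0.6561)
θ=139°: |BD| = 12.7716
θ=139°: circle(B,7.00) ∩ circle(D,10.00): a=4.3892, h=5.4530
θ=139°:   candidates: C₊=(3.9088,5.8764) cross=69.643; C₋=(3.3485,-5.0152) cross=-69.643
θ=139°:   branch - wants cross < 0 → take C=(3.3485,-5.0152) (cross=-69.643)
θ=139°: ex = (C−B)/|BC| = (0.5862,-0.8102); ey = (0.8102,0.5862)
θ=139°: P = B + -2.78·ex + 3.01·ey = (0.0544,4.6728)
θ=251°: B = A + 1.00·(cos251°, sin251°) = (-0.3256, -0.9455)
θ=251°: |BD| = 12.3618
θ=251°: circle(B,7.00) ∩ circle(D,10.00): a=4.1181, h=5.6605
θ=251°:   candidates: C₊=(3.3475,5.0134) cross=69.974; C₋=(4.2134,-6.2745) cross=-69.974
θ=251°:   branch - wants cross < 0 → take C=(4.2134,-6.2745) (cross=-69.974)
θ=251°: ex = (C−B)/|BC| = (0.6484,-0.7613); ey = (0.7613,0.6484)
θ=251°: P = B + -2.78·ex + 3.01·ey = (0.1633,3.1226)

θ=139°: 0.05 4.67
θ=251°: 0.16 3.12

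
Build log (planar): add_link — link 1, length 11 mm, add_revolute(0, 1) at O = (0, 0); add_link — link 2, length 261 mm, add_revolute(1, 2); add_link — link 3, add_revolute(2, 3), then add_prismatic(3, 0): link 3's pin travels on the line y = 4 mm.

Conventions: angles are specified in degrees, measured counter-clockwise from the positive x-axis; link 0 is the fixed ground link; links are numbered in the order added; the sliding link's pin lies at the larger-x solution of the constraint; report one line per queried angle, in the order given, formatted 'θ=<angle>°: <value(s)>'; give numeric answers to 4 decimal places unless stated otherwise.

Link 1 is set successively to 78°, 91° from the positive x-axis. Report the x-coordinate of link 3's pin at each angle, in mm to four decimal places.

geometry: r = 11 mm, L = 261 mm, e = 4 mm
θ=78°: crank pin P = (r cos θ, r sin θ) = (2.287029, 10.759624)
θ=78°: h = r sin θ − e = 10.759624 − 4 = 6.759624
θ=78°: x = r cos θ + √(L² − h²) = 2.287029 + 260.912452 = 263.199480
θ=91°: crank pin P = (r cos θ, r sin θ) = (-0.191976, 10.998325)
θ=91°: h = r sin θ − e = 10.998325 − 4 = 6.998325
θ=91°: x = r cos θ + √(L² − h²) = -0.191976 + 260.906158 = 260.714182

θ=78°: 263.1995
θ=91°: 260.7142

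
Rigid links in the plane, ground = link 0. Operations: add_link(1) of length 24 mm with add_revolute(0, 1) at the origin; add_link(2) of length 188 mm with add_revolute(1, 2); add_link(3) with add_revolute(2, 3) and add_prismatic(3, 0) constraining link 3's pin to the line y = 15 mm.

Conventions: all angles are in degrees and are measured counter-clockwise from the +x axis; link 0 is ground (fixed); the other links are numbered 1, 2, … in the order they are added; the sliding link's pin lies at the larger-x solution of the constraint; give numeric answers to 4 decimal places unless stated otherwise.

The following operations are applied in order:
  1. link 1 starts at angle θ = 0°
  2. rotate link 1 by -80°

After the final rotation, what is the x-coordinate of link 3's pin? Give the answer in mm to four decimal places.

geometry: r = 24 mm, L = 188 mm, e = 15 mm; θ starts at 0°
rotate link 1 by -80°: θ ← 0° -80° = -80°
crank pin P = (r cos θ, r sin θ) = (4.167556, -23.635386)
h = r sin θ − e = -23.635386 − 15 = -38.635386
x = r cos θ + √(L² − h²) = 4.167556 + 183.987247 = 188.154803

188.1548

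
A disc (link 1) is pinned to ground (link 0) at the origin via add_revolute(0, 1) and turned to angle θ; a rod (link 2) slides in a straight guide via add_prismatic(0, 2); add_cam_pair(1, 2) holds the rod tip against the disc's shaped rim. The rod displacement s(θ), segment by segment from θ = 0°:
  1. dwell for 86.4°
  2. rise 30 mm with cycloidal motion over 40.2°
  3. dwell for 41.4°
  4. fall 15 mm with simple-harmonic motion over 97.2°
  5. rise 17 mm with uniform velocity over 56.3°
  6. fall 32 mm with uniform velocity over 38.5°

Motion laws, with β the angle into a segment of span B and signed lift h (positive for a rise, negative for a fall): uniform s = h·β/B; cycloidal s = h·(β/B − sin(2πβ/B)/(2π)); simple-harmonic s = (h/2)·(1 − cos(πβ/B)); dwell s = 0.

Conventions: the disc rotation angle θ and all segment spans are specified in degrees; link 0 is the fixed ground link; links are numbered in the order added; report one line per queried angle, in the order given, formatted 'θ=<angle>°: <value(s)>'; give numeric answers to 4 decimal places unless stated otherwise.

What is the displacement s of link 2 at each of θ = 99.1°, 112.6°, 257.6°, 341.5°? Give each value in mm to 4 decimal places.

segment 1 (0° to 86.4°, dwell): s unchanged at 0.0000
θ = 99.1° falls in segment 2 (86.4° to 126.6°, cycloidal, h = 30): β = 99.1 − 86.4 = 12.7°, B = 40.2°; Δs = 30·(0.3159 − sin(2π·0.3159)/(2π)) = 5.1067; s = 0.0000 + 5.1067 = 5.1067
θ = 112.6° falls in segment 2 (86.4° to 126.6°, cycloidal, h = 30): β = 112.6 − 86.4 = 26.2°, B = 40.2°; Δs = 30·(0.6517 − sin(2π·0.6517)/(2π)) = 23.4455; s = 0.0000 + 23.4455 = 23.4455
segment 2 (86.4° to 126.6°, cycloidal, h = 30) is passed completely: s = 0.0000 + (30) = 30.0000
segment 3 (126.6° to 168°, dwell): s unchanged at 30.0000
θ = 257.6° falls in segment 4 (168° to 265.2°, simple-harmonic, h = -15): β = 257.6 − 168 = 89.6°, B = 97.2°; Δs = -15/2·(1 − cos(π·0.9218)) = -14.7749; s = 30.0000 − 14.7749 = 15.2251
segment 4 (168° to 265.2°, simple-harmonic, h = -15) is passed completely: s = 30.0000 + (-15) = 15.0000
segment 5 (265.2° to 321.5°, uniform, h = 17) is passed completely: s = 15.0000 + (17) = 32.0000
θ = 341.5° falls in segment 6 (321.5° to 360°, uniform, h = -32): β = 341.5 − 321.5 = 20°, B = 38.5°; Δs = -32·20/38.5 = -16.6234; s = 32.0000 − 16.6234 = 15.3766

θ=99.1°: 5.1067
θ=112.6°: 23.4455
θ=257.6°: 15.2251
θ=341.5°: 15.3766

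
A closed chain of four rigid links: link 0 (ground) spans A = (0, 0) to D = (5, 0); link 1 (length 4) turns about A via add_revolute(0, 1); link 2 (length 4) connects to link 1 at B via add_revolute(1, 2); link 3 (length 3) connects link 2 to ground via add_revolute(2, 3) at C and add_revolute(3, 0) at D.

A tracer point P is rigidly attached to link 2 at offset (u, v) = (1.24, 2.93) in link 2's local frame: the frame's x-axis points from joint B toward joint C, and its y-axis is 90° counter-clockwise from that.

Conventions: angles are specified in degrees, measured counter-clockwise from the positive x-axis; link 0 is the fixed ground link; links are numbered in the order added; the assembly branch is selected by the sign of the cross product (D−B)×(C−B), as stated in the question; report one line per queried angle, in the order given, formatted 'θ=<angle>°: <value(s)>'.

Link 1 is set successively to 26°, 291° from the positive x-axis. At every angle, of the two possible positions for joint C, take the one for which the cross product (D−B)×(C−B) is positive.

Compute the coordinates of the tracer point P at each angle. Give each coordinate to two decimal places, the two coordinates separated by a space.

A=(0,0), D=(5.00,0)
θ=26°: B = A + 4.00·(cos26°, sin26°) = (3.5952, 1.7535)
θ=26°: |BD| = 2.2468
θ=26°: circle(B,4.00) ∩ circle(D,3.00): a=2.6812, h=2.9684
θ=26°:   candidates: C₊=(7.5882,1.5170) cross=6.669; C₋=(2.9550,-2.1949) cross=-6.669
θ=26°:   branch + wants cross > 0 → take C=(7.5882,1.5170) (cross=6.669)
θ=26°: ex = (C−B)/|BC| = (0.9983,-0.0591); ey = (0.0591,0.9983)
θ=26°: P = B + 1.24·ex + 2.93·ey = (5.0062,4.6051)
θ=291°: B = A + 4.00·(cos291°, sin291°) = (1.4335, -3.7343)
θ=291°: |BD| = 5.1638
θ=291°: circle(B,4.00) ∩ circle(D,3.00): a=3.2597, h=2.3182
θ=291°:   candidates: C₊=(2.0084,0.2241) cross=11.971; C₋=(5.3613,-2.9782) cross=-11.971
θ=291°:   branch + wants cross > 0 → take C=(2.0084,0.2241) (cross=11.971)
θ=291°: ex = (C−B)/|BC| = (0.1437,0.9896); ey = (-0.9896,0.1437)
θ=291°: P = B + 1.24·ex + 2.93·ey = (-1.2879,-2.0861)

θ=26°: 5.01 4.61
θ=291°: -1.29 -2.09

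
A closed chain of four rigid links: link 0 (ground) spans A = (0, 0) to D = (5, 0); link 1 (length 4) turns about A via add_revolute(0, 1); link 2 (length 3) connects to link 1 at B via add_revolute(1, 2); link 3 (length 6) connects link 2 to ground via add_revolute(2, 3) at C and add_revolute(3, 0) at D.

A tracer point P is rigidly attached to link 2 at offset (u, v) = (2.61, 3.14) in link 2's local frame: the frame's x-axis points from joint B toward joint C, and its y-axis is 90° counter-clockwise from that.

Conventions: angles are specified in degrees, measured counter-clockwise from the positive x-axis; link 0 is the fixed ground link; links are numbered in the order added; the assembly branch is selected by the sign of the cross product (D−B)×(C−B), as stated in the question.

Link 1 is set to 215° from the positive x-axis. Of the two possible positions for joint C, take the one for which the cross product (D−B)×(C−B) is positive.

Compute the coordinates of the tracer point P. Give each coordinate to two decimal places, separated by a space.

A=(0,0), D=(5.00,0)
B = A + 4.00·(cos215°, sin215°) = (-3.2766, -2.2943)
|BD| = 8.5887
circle(B,3.00) ∩ circle(D,6.00): a=2.7225, h=1.2601
  candidates: C₊=(-0.9896,-0.3527) cross=10.823; C₋=(-0.3164,-2.7813) cross=-10.823
  branch + wants cross > 0 → take C=(-0.9896,-0.3527) (cross=10.823)
ex = (C−B)/|BC| = (0.7623,0.6472); ey = (-0.6472,0.7623)
P = B + 2.61·ex + 3.14·ey = (-3.3191,1.7886)

-3.32 1.79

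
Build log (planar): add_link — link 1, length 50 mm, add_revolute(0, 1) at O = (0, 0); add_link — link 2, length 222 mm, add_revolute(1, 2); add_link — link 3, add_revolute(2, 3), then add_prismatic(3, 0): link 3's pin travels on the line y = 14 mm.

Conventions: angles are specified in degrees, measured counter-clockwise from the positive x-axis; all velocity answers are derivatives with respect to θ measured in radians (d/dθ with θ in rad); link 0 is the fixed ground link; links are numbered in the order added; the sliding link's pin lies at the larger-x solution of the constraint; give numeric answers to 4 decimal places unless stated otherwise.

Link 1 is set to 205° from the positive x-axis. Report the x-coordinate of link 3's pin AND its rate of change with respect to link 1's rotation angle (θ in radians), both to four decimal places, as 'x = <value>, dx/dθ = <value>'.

geometry: r = 50 mm, L = 222 mm, e = 14 mm
crank pin P = (r cos θ, r sin θ) = (-45.315389, -21.130913)
h = r sin θ − e = -21.130913 − 14 = -35.130913
x = r cos θ + √(L² − h²) = -45.315389 + 219.202689 = 173.887300
dx/dθ = −r sin θ − h·r cos θ/√(L² − h²) (θ in radians; h = -35.130913) = 13.868361

x = 173.8873, dx/dθ = 13.8684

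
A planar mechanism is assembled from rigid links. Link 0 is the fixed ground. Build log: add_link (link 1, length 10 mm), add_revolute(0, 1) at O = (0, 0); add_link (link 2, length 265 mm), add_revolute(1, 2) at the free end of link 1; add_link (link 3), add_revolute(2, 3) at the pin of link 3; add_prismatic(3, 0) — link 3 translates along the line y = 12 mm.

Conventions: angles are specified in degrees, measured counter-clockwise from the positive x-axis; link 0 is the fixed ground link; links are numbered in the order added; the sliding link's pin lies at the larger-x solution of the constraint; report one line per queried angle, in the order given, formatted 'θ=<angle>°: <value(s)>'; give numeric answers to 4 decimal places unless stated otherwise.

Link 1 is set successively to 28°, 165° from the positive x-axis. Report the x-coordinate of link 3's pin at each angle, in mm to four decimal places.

geometry: r = 10 mm, L = 265 mm, e = 12 mm
θ=28°: crank pin P = (r cos θ, r sin θ) = (8.829476, 4.694716)
θ=28°: h = r sin θ − e = 4.694716 − 12 = -7.305284
θ=28°: x = r cos θ + √(L² − h²) = 8.829476 + 264.899288 = 273.728764
θ=165°: crank pin P = (r cos θ, r sin θ) = (-9.659258, 2.588190)
θ=165°: h = r sin θ − e = 2.588190 − 12 = -9.411810
θ=165°: x = r cos θ + √(L² − h²) = -9.659258 + 264.832811 = 255.173553

θ=28°: 273.7288
θ=165°: 255.1736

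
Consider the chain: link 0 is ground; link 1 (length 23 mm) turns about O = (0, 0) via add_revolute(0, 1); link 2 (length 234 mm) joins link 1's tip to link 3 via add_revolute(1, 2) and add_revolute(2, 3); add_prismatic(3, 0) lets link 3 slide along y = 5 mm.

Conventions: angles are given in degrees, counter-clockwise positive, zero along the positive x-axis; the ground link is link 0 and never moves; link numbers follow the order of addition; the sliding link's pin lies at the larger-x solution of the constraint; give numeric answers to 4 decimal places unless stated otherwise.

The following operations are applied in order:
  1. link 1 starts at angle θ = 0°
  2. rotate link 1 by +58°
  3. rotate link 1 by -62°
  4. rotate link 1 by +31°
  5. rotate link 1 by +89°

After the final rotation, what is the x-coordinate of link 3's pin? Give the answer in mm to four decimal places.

geometry: r = 23 mm, L = 234 mm, e = 5 mm; θ starts at 0°
rotate link 1 by +58°: θ ← 0° +58° = 58°
rotate link 1 by -62°: θ ← 58° -62° = -4°
rotate link 1 by +31°: θ ← -4° +31° = 27°
rotate link 1 by +89°: θ ← 27° +89° = 116°
crank pin P = (r cos θ, r sin θ) = (-10.082536, 20.672263)
h = r sin θ − e = 20.672263 − 5 = 15.672263
x = r cos θ + √(L² − h²) = -10.082536 + 233.474581 = 223.392045

223.3920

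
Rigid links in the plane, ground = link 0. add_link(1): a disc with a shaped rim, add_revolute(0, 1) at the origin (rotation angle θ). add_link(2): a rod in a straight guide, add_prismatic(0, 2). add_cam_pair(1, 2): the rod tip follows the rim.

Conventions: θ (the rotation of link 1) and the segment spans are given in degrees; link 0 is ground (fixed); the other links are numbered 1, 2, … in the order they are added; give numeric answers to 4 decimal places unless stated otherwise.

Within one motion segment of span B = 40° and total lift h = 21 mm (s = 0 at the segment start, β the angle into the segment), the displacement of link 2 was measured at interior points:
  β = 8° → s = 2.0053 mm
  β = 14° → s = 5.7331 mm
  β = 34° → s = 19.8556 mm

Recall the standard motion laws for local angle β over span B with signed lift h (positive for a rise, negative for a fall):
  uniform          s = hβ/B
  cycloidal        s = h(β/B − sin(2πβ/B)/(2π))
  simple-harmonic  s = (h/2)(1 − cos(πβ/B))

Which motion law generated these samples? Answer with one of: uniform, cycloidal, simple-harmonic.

candidates at β/B = r: uniform s = h·r (linear in β); cycloidal s = h·(r − sin(2πr)/(2π)); simple-harmonic s = (h/2)(1 − cos(πr))
β=8°: printed 2.0053 | uniform 4.2000, cycloidal 1.0213, simple-harmonic 2.0053
β=14°: printed 5.7331 | uniform 7.3500, cycloidal 4.6461, simple-harmonic 5.7331
β=34°: printed 19.8556 | uniform 17.8500, cycloidal 20.5539, simple-harmonic 19.8556
only one law matches every sample → simple-harmonic

simple-harmonic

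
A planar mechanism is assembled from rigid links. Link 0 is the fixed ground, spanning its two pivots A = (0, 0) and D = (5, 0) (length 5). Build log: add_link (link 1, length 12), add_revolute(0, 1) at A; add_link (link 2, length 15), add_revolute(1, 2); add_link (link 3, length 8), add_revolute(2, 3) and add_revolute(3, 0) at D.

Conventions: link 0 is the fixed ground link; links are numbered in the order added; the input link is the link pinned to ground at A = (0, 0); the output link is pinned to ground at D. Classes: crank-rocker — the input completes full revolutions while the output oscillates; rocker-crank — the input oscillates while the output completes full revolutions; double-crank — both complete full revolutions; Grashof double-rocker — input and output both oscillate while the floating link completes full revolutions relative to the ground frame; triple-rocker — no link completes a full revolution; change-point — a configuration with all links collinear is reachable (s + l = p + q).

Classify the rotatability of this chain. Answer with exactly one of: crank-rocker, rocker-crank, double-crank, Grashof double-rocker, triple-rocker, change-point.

lengths: ground=5, input=12, coupler=15, output=8
sorted: s=5 (shortest), l=15 (longest), p+q=20
s + l = 20 vs p + q = 20
s + l = p + q → change-point (collinear configuration reachable)

change-point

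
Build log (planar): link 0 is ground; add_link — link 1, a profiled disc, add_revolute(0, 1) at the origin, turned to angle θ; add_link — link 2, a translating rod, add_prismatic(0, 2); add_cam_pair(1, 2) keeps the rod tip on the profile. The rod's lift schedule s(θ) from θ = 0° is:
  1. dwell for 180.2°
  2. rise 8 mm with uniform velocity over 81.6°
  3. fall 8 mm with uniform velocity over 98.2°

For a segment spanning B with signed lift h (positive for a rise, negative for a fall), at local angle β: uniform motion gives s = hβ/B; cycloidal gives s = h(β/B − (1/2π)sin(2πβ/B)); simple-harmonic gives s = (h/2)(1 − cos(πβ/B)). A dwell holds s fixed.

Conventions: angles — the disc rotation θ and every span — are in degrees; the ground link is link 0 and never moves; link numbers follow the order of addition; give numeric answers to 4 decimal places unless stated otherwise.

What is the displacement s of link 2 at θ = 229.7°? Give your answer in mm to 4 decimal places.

seg 1 [0°–180.2°] dwell: s stays 0.0000
seg 2 [180.2°–261.8°] uniform, h=8: θ=229.7° here. β=49.5, B=81.6. 8·49.5/81.6 = 4.8529 → s = 4.8529

4.8529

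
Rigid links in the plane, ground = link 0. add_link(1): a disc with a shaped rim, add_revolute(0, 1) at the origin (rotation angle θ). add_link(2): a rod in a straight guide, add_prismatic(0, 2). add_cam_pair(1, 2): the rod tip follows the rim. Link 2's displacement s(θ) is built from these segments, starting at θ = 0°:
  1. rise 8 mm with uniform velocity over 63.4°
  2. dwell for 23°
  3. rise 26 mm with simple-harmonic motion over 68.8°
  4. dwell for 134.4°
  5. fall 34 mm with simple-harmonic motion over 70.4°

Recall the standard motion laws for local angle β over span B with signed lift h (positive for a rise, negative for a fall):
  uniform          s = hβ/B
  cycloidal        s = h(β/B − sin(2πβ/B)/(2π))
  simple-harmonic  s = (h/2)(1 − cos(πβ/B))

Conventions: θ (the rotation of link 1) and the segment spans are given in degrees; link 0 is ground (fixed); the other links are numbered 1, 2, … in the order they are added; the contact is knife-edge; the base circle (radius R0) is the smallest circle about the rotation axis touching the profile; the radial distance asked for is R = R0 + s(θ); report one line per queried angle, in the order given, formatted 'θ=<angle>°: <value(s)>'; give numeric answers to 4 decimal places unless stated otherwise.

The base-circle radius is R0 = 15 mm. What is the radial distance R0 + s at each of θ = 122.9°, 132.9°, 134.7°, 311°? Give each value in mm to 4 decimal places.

segment 1 (0° to 63.4°, uniform, h = 8) is passed completely: s = 0.0000 + (8) = 8.0000
segment 2 (63.4° to 86.4°, dwell): s unchanged at 8.0000
θ = 122.9° falls in segment 3 (86.4° to 155.2°, simple-harmonic, h = 26): β = 122.9 − 86.4 = 36.5°, B = 68.8°; Δs = 26/2·(1 − cos(π·0.5305)) = 14.2447; s = 8.0000 + 14.2447 = 22.2447
θ = 132.9° falls in segment 3 (86.4° to 155.2°, simple-harmonic, h = 26): β = 132.9 − 86.4 = 46.5°, B = 68.8°; Δs = 26/2·(1 − cos(π·0.6759)) = 19.8228; s = 8.0000 + 19.8228 = 27.8228
θ = 134.7° falls in segment 3 (86.4° to 155.2°, simple-harmonic, h = 26): β = 134.7 − 86.4 = 48.3°, B = 68.8°; Δs = 26/2·(1 − cos(π·0.7020)) = 20.7083; s = 8.0000 + 20.7083 = 28.7083
segment 3 (86.4° to 155.2°, simple-harmonic, h = 26) is passed completely: s = 8.0000 + (26) = 34.0000
segment 4 (155.2° to 289.6°, dwell): s unchanged at 34.0000
θ = 311° falls in segment 5 (289.6° to 360°, simple-harmonic, h = -34): β = 311 − 289.6 = 21.4°, B = 70.4°; Δs = -34/2·(1 − cos(π·0.3040)) = -7.1803; s = 34.0000 − 7.1803 = 26.8197
θ=122.9°: R = R0 + s = 15 + 22.2447 = 37.2447
θ=132.9°: R = R0 + s = 15 + 27.8228 = 42.8228
θ=134.7°: R = R0 + s = 15 + 28.7083 = 43.7083
θ=311°: R = R0 + s = 15 + 26.8197 = 41.8197

θ=122.9°: 37.2447
θ=132.9°: 42.8228
θ=134.7°: 43.7083
θ=311°: 41.8197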